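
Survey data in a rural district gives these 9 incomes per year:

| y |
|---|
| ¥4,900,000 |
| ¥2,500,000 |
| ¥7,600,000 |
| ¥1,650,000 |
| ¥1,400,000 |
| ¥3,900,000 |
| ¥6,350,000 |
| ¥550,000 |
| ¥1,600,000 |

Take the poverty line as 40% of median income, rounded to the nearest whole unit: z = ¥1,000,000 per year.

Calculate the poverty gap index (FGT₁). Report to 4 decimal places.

Below the line: ¥550,000 (q = 1 of N = 9).
Gap ratios (z−y)/z: (1000000−550000)/1000000 = 0.4500.
Sum of shortfalls = 0.450000; P₁ averages over all N: 0.450000 / 9 = 0.0500.

0.0500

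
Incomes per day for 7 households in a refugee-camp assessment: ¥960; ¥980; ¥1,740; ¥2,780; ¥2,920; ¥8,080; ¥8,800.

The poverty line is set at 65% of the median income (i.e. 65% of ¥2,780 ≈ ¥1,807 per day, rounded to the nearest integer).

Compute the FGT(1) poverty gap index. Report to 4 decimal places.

Below z: ¥960, ¥980, ¥1,740 (q = 3 of N = 7).
Normalized shortfalls: (1807−960)/1807 = 0.4687; (1807−980)/1807 = 0.4577; (1807−1740)/1807 = 0.0371.
Σ = 0.963475. Dividing by the full population N = 7 gives P₁ = 0.1376.

0.1376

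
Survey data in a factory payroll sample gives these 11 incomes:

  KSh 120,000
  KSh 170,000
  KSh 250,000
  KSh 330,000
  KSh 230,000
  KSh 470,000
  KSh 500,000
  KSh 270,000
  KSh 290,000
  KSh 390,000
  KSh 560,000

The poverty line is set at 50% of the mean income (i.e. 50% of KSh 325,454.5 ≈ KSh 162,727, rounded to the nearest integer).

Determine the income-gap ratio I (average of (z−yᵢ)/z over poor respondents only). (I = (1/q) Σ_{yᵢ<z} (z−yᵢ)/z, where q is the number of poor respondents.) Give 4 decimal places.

0.2626

Incomes under z: KSh 120,000 (q = 1 of N = 11).
Relative gaps: 0.2626; sum = 0.262569.
I averages over the q = 1 poor units only: 0.262569 / 1 = 0.2626.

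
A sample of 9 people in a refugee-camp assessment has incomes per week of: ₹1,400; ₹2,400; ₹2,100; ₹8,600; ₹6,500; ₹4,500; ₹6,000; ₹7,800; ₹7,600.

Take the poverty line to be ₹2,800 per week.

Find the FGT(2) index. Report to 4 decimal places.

Below z: ₹1,400, ₹2,100, ₹2,400 (q = 3 of N = 9).
Normalized shortfalls: (2800−1400)/2800 = 0.5000; (2800−2100)/2800 = 0.2500; (2800−2400)/2800 = 0.1429.
Squared: 0.2500; 0.0625; 0.0204.
Sum = 0.332908; P₂ = 0.332908 / 9 = 0.0370.

0.0370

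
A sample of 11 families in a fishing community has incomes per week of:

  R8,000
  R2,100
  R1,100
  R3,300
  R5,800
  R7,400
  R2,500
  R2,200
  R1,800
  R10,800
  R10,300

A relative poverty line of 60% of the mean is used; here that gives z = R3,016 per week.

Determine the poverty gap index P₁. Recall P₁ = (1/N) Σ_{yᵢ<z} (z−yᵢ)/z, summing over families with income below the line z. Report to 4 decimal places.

Poor units: R1,100, R1,800, R2,100, R2,200, R2,500 (q = 5 of N = 11).
Gap ratios (z−y)/z: (3016−1100)/3016 = 0.6353; (3016−1800)/3016 = 0.4032; (3016−2100)/3016 = 0.3037; (3016−2200)/3016 = 0.2706; (3016−2500)/3016 = 0.1711.
Σ = 1.783820. Dividing by the full population N = 11 gives P₁ = 0.1622.

0.1622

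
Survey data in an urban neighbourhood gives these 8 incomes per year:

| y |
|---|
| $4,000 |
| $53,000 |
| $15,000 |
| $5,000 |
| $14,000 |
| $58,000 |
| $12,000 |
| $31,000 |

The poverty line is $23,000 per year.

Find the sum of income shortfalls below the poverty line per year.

Poor units: $4,000, $5,000, $12,000, $14,000, $15,000 (q = 5 of N = 8).
Individual gaps: 23000−4000 = 19000; 23000−5000 = 18000; 23000−12000 = 11000; 23000−14000 = 9000; 23000−15000 = 8000.
Aggregate gap = $65,000.

$65,000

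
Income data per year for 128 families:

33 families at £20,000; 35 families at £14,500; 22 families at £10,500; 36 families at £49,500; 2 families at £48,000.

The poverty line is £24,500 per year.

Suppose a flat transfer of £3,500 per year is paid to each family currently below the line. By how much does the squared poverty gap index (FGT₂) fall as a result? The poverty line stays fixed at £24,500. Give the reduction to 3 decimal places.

Before: below the line — 22×£10,500, 35×£14,500, 33×£20,000; squared poverty gap index (FGT₂) = 0.11037.
After the £3,500 transfer: below the line — 22×£14,000, 35×£18,000, 33×£23,500; squared poverty gap index (FGT₂) = 0.05124.
Reduction = 0.11037 − 0.05124 = 0.059.

0.059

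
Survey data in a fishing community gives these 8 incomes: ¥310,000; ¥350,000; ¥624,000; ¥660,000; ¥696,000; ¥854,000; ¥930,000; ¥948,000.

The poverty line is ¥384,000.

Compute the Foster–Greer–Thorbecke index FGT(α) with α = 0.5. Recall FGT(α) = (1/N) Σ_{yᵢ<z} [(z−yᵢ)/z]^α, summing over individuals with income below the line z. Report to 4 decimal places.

0.0921

Below z: ¥310,000, ¥350,000 (q = 2 of N = 8).
Shortfall ratios: (384000−310000)/384000 = 0.1927; (384000−350000)/384000 = 0.0885.
Raised to α = 0.5: 0.43899; 0.29756.
Sum = 0.736545; FGT(0.5) = 0.736545 / 8 = 0.0921.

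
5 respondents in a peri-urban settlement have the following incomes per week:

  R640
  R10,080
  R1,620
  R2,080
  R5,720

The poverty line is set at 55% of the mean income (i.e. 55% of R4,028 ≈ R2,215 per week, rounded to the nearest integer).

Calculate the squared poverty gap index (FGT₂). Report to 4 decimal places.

0.1163

Poor units: R640, R1,620, R2,080 (q = 3 of N = 5).
Shortfall ratios: (2215−640)/2215 = 0.7111; (2215−1620)/2215 = 0.2686; (2215−2080)/2215 = 0.0609.
Squared: 0.5056; 0.0722; 0.0037.
Sum = 0.581481; P₂ = 0.581481 / 5 = 0.1163.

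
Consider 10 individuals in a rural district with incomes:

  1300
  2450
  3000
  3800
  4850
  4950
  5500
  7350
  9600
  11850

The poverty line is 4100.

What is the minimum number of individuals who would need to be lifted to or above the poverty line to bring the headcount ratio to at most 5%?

Currently q = 4 of N = 10 are below the line (H = 0.400).
A headcount ratio of at most 5% allows at most ⌊0.05 × 10⌋ = 0 poor individuals.
So at least 4 − 0 = 4 must be lifted.

4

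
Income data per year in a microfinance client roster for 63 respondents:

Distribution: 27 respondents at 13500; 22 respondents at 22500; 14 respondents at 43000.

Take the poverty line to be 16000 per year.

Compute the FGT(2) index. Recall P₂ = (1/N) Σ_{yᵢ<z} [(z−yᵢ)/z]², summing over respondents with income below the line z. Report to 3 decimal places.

0.010

Below z: 27×13500 (q = 27 of N = 63).
Shortfall ratios: (16000−13500)/16000 = 0.1562 (×27).
Squared: 0.0244 (×27).
Sum = 0.659180; P₂ = 0.659180 / 63 = 0.010.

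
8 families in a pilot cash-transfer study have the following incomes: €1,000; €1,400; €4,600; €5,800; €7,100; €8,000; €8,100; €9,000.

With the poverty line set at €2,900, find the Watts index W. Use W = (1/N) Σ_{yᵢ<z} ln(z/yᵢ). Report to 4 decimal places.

Poor units: €1,000, €1,400 (q = 2 of N = 8).
Log gaps: ln(2900/1000) = 1.0647; ln(2900/1400) = 0.7282.
W = 1.792949 / 8 = 0.2241.

0.2241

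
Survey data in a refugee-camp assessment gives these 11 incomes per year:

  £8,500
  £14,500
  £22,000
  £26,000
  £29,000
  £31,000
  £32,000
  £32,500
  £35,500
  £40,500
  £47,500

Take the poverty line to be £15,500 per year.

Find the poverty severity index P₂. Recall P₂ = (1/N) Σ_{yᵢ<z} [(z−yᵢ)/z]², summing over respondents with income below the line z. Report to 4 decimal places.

0.0189

Below z: £8,500, £14,500 (q = 2 of N = 11).
Relative gaps: (15500−8500)/15500 = 0.4516; (15500−14500)/15500 = 0.0645.
Squared: 0.2040; 0.0042.
Sum = 0.208117; P₂ = 0.208117 / 11 = 0.0189.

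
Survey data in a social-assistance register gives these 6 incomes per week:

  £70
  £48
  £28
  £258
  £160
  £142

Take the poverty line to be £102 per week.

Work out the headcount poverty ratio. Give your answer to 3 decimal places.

3 of the 6 households have income below £102.
H = 3/6 = 0.500.

0.500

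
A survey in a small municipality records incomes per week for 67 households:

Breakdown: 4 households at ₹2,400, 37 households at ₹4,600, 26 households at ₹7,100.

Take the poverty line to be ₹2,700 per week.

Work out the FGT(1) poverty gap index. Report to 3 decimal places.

0.007

Incomes under z: 4×₹2,400 (q = 4 of N = 67).
Shortfall ratios: (2700−2400)/2700 = 0.1111 (×4).
Sum of shortfalls = 0.444444; P₁ averages over all N: 0.444444 / 67 = 0.007.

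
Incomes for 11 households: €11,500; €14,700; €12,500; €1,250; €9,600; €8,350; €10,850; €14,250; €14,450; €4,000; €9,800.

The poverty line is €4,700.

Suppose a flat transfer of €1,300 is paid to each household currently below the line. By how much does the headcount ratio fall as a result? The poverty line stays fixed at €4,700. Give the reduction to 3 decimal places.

0.091

Before: below the line — €1,250, €4,000; headcount ratio = 0.18182.
After the €1,300 transfer: below the line — €2,550; headcount ratio = 0.09091.
Reduction = 0.18182 − 0.09091 = 0.091.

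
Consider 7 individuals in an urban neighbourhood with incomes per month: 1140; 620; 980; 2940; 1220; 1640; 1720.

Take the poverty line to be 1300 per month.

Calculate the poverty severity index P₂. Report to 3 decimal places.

0.050

Poor units: 620, 980, 1140, 1220 (q = 4 of N = 7).
Normalized shortfalls: (1300−620)/1300 = 0.5231; (1300−980)/1300 = 0.2462; (1300−1140)/1300 = 0.1231; (1300−1220)/1300 = 0.0615.
Squared: 0.2736; 0.0606; 0.0151; 0.0038.
Sum = 0.353136; P₂ = 0.353136 / 7 = 0.050.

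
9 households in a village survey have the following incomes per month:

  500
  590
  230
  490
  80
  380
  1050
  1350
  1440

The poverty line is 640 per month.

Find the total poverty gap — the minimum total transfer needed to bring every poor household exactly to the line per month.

1570

Below the line: 80, 230, 380, 490, 500, 590 (q = 6 of N = 9).
Individual gaps: 640−80 = 560; 640−230 = 410; 640−380 = 260; 640−490 = 150; 640−500 = 140; 640−590 = 50.
Aggregate gap = 1570.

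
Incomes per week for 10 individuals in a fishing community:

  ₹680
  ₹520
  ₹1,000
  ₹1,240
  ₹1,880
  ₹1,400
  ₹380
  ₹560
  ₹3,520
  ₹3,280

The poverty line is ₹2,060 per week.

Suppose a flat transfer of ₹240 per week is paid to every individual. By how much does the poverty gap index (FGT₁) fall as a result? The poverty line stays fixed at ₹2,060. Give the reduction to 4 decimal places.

0.0903

Before: below the line — ₹380, ₹520, ₹560, ₹680, ₹1,000, ₹1,240, ₹1,400, ₹1,880; poverty gap index (FGT₁) = 0.428155.
After the ₹240 transfer: below the line — ₹620, ₹760, ₹800, ₹920, ₹1,240, ₹1,480, ₹1,640; poverty gap index (FGT₁) = 0.337864.
Reduction = 0.428155 − 0.337864 = 0.0903.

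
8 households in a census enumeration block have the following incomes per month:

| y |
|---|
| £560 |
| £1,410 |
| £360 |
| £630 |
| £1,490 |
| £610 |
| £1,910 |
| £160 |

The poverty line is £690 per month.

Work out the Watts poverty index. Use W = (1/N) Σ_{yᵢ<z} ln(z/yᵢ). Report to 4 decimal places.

0.3169

Below z: £160, £360, £560, £610, £630 (q = 5 of N = 8).
ln(z/y) terms: ln(690/160) = 1.4615; ln(690/360) = 0.6506; ln(690/560) = 0.2088; ln(690/610) = 0.1232; ln(690/630) = 0.0910.
W = 2.535065 / 8 = 0.3169.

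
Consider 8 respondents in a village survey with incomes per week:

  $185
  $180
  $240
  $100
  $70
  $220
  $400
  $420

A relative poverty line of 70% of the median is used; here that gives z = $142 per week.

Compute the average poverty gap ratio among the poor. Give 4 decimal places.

Incomes under z: $70, $100 (q = 2 of N = 8).
Relative gaps: 0.5070, 0.2958; sum = 0.802817.
The income-gap ratio divides by q (the poor only): 0.802817 / 2 = 0.4014.

0.4014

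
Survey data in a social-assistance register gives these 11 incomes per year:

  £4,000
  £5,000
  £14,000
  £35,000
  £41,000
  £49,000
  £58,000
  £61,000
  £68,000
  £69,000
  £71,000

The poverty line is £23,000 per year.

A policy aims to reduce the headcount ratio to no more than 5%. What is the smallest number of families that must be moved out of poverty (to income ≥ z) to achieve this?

3 of the 11 families are poor, so H = 3/11 = 0.273.
A headcount ratio of at most 5% allows at most ⌊0.05 × 11⌋ = 0 poor families.
So at least 3 − 0 = 3 must be lifted.

3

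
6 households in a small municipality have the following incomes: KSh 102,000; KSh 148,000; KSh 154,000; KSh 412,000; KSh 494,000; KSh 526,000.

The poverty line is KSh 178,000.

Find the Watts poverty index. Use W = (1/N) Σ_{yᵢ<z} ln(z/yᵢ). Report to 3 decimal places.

Below the line: KSh 102,000, KSh 148,000, KSh 154,000 (q = 3 of N = 6).
ln(z/y) terms: ln(178000/102000) = 0.5568; ln(178000/148000) = 0.1846; ln(178000/154000) = 0.1448.
W = 0.886213 / 6 = 0.148.

0.148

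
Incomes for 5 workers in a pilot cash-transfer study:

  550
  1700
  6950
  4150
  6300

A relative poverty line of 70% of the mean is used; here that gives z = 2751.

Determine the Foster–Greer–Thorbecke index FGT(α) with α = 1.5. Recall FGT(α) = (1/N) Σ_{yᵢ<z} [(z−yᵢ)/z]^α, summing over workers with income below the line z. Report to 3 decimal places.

0.190

Incomes under z: 550, 1700 (q = 2 of N = 5).
Shortfall ratios: (2751−550)/2751 = 0.8001; (2751−1700)/2751 = 0.3820.
Raised to α = 1.5: 0.71564; 0.23614.
Sum = 0.951779; FGT(1.5) = 0.951779 / 5 = 0.190.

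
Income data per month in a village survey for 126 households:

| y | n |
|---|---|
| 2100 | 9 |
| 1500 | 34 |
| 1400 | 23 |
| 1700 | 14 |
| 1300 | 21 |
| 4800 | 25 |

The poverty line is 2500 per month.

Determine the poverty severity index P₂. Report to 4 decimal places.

Below the line: 21×1300, 23×1400, 34×1500, 14×1700, 9×2100 (q = 101 of N = 126).
Relative gaps: (2500−1300)/2500 = 0.4800 (×21); (2500−1400)/2500 = 0.4400 (×23); (2500−1500)/2500 = 0.4000 (×34); (2500−1700)/2500 = 0.3200 (×14); (2500−2100)/2500 = 0.1600 (×9).
Squared: 0.2304 (×21); 0.1936 (×23); 0.1600 (×34); 0.1024 (×14); 0.0256 (×9).
Sum = 16.395200; P₂ = 16.395200 / 126 = 0.1301.

0.1301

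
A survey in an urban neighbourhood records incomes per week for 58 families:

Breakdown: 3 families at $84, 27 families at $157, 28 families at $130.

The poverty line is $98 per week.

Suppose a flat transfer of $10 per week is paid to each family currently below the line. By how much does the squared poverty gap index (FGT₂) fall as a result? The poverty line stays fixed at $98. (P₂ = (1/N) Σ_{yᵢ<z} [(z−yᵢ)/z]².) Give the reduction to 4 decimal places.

0.0010

Before: below the line — 3×$84; squared poverty gap index (FGT₂) = 0.001056.
After the $10 transfer: below the line — 3×$94; squared poverty gap index (FGT₂) = 0.000086.
Reduction = 0.001056 − 0.000086 = 0.0010.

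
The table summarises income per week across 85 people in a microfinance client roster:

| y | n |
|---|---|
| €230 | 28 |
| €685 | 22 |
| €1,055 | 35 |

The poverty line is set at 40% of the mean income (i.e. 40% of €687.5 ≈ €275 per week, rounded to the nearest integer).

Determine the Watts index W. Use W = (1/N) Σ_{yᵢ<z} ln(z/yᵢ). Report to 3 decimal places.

0.059

Below z: 28×€230 (q = 28 of N = 85).
ln(z/y) terms: ln(275/230) = 0.1787 (×28).
W = 5.003370 / 85 = 0.059.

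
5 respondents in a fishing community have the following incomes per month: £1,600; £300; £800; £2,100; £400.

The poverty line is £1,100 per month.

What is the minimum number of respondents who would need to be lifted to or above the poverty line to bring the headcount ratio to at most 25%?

3 of the 5 respondents are poor, so H = 3/5 = 0.600.
A headcount ratio of at most 25% allows at most ⌊0.25 × 5⌋ = 1 poor respondents.
So at least 3 − 1 = 2 must be lifted.

2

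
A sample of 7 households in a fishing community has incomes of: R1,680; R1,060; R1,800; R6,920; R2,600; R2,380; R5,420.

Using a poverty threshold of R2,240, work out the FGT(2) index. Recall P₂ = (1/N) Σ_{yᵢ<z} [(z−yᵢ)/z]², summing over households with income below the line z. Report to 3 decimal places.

Below the line: R1,060, R1,680, R1,800 (q = 3 of N = 7).
Gap ratios (z−y)/z: (2240−1060)/2240 = 0.5268; (2240−1680)/2240 = 0.2500; (2240−1800)/2240 = 0.1964.
Squared: 0.2775; 0.0625; 0.0386.
Sum = 0.378587; P₂ = 0.378587 / 7 = 0.054.

0.054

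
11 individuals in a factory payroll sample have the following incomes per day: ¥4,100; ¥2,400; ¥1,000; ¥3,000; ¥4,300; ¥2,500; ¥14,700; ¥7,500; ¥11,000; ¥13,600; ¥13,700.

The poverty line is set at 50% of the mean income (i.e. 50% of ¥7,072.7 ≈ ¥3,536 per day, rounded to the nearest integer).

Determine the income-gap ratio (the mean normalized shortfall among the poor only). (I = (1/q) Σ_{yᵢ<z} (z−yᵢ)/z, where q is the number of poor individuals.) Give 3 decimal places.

0.371

Incomes under z: ¥1,000, ¥2,400, ¥2,500, ¥3,000 (q = 4 of N = 11).
Shortfall ratios (z−y)/z: 0.7172, 0.3213, 0.2930, 0.1516; sum = 1.483032.
The income-gap ratio divides by q (the poor only): 1.483032 / 4 = 0.371.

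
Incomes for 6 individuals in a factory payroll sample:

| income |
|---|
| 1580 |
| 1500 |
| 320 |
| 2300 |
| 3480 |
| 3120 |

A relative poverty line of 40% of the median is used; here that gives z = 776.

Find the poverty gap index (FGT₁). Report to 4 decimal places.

0.0979

Incomes under z: 320 (q = 1 of N = 6).
Relative gaps: (776−320)/776 = 0.5876.
Sum of shortfalls = 0.587629; P₁ averages over all N: 0.587629 / 6 = 0.0979.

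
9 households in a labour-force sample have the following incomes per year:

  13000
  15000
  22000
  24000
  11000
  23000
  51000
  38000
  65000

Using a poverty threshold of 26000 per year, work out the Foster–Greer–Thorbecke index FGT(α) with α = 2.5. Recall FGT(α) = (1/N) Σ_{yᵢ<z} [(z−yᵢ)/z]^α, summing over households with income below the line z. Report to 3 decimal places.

0.062

Below the line: 11000, 13000, 15000, 22000, 23000, 24000 (q = 6 of N = 9).
Gap ratios (z−y)/z: (26000−11000)/26000 = 0.5769; (26000−13000)/26000 = 0.5000; (26000−15000)/26000 = 0.4231; (26000−22000)/26000 = 0.1538; (26000−23000)/26000 = 0.1154; (26000−24000)/26000 = 0.0769.
Raised to α = 2.5: 0.25281; 0.17678; 0.11643; 0.00928; 0.00452; 0.00164.
Sum = 0.561460; FGT(2.5) = 0.561460 / 9 = 0.062.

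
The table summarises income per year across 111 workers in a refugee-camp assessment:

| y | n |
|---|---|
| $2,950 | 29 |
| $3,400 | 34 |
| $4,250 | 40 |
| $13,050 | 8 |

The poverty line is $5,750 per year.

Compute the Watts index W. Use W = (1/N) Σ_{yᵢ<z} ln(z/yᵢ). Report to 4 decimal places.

Poor units: 29×$2,950, 34×$3,400, 40×$4,250 (q = 103 of N = 111).
Log shortfalls: ln(5750/2950) = 0.6674 (×29); ln(5750/3400) = 0.5254 (×34); ln(5750/4250) = 0.3023 (×40).
W = 49.310111 / 111 = 0.4442.

0.4442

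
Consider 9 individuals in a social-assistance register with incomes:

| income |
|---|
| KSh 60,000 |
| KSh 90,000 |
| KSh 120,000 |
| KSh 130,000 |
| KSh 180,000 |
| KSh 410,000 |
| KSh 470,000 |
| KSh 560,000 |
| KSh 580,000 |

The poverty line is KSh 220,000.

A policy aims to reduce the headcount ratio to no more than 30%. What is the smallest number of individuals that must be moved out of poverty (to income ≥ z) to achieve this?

5 of the 9 individuals are poor, so H = 5/9 = 0.556.
A headcount ratio of at most 30% allows at most ⌊0.30 × 9⌋ = 2 poor individuals.
So at least 5 − 2 = 3 must be lifted.

3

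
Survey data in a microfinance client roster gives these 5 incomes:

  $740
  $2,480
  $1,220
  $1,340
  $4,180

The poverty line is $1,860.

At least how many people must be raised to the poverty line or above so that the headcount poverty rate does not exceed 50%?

1

3 of the 5 people are poor, so H = 3/5 = 0.600.
A headcount ratio of at most 50% allows at most ⌊0.50 × 5⌋ = 2 poor people.
So at least 3 − 2 = 1 must be lifted.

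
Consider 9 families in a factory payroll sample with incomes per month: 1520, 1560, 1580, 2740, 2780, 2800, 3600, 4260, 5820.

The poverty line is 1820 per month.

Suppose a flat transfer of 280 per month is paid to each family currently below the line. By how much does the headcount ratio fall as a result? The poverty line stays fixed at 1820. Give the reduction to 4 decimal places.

Before: below the line — 1520, 1560, 1580; headcount ratio = 0.333333.
After the 280 transfer: below the line — 1800; headcount ratio = 0.111111.
Reduction = 0.333333 − 0.111111 = 0.2222.

0.2222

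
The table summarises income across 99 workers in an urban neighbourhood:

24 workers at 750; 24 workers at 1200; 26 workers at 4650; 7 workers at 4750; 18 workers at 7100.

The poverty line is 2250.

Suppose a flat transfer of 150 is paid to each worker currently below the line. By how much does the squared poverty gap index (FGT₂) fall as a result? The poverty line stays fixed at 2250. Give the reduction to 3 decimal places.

0.034

Before: below the line — 24×750, 24×1200; squared poverty gap index (FGT₂) = 0.16054.
After the 150 transfer: below the line — 24×900, 24×1350; squared poverty gap index (FGT₂) = 0.12606.
Reduction = 0.16054 − 0.12606 = 0.034.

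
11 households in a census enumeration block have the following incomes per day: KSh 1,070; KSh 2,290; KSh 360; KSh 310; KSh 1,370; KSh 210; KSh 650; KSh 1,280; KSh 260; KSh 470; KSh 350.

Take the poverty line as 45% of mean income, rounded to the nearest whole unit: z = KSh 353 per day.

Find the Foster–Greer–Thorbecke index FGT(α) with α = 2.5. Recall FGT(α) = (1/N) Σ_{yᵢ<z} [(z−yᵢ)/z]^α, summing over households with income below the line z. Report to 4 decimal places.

Poor units: KSh 210, KSh 260, KSh 310, KSh 350 (q = 4 of N = 11).
Normalized shortfalls: (353−210)/353 = 0.4051; (353−260)/353 = 0.2635; (353−310)/353 = 0.1218; (353−350)/353 = 0.0085.
Raised to α = 2.5: 0.10445; 0.03563; 0.00518; 0.00001.
Sum = 0.145261; FGT(2.5) = 0.145261 / 11 = 0.0132.

0.0132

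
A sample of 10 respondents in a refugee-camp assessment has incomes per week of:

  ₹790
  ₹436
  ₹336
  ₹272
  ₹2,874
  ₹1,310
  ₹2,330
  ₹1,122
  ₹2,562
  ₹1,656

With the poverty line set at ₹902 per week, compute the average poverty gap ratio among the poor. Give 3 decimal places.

0.492

Incomes under z: ₹272, ₹336, ₹436, ₹790 (q = 4 of N = 10).
Shortfall ratios (z−y)/z: 0.6984, 0.6275, 0.5166, 0.1242; sum = 1.966741.
The income-gap ratio divides by q (the poor only): 1.966741 / 4 = 0.492.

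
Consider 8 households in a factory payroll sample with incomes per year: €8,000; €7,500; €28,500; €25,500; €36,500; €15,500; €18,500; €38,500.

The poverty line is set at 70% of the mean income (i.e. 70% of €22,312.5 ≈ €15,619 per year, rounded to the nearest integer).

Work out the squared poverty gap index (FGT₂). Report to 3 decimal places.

Below z: €7,500, €8,000, €15,500 (q = 3 of N = 8).
Shortfall ratios: (15619−7500)/15619 = 0.5198; (15619−8000)/15619 = 0.4878; (15619−15500)/15619 = 0.0076.
Squared: 0.2702; 0.2380; 0.0001.
Sum = 0.508218; P₂ = 0.508218 / 8 = 0.064.

0.064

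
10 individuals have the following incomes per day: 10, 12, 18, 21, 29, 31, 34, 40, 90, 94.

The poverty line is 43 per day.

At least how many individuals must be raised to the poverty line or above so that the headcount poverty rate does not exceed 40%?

4

Currently q = 8 of N = 10 are below the line (H = 0.800).
A headcount ratio of at most 40% allows at most ⌊0.40 × 10⌋ = 4 poor individuals.
So at least 8 − 4 = 4 must be lifted.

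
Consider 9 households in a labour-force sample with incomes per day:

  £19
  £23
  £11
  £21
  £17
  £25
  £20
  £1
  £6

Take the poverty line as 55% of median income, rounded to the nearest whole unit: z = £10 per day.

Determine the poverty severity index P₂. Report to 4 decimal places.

0.1078

Incomes under z: £1, £6 (q = 2 of N = 9).
Gap ratios (z−y)/z: (10−1)/10 = 0.9000; (10−6)/10 = 0.4000.
Squared: 0.8100; 0.1600.
Sum = 0.970000; P₂ = 0.970000 / 9 = 0.1078.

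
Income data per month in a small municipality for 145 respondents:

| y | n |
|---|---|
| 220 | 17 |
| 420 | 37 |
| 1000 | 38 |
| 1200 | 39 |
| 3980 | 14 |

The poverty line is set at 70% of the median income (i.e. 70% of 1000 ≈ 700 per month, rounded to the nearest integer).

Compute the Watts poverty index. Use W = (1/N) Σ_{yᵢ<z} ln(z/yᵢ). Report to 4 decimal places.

0.2660

Poor units: 17×220, 37×420 (q = 54 of N = 145).
Log shortfalls: ln(700/220) = 1.1575 (×17); ln(700/420) = 0.5108 (×37).
W = 38.577245 / 145 = 0.2660.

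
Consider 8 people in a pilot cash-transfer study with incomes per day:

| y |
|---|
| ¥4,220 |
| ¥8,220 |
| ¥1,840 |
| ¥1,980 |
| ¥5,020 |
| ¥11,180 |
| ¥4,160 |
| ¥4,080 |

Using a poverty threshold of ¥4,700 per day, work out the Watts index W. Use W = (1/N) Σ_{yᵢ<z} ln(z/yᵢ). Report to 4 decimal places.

Incomes under z: ¥1,840, ¥1,980, ¥4,080, ¥4,160, ¥4,220 (q = 5 of N = 8).
ln(z/y) terms: ln(4700/1840) = 0.9378; ln(4700/1980) = 0.8645; ln(4700/4080) = 0.1415; ln(4700/4160) = 0.1220; ln(4700/4220) = 0.1077.
W = 2.173503 / 8 = 0.2717.

0.2717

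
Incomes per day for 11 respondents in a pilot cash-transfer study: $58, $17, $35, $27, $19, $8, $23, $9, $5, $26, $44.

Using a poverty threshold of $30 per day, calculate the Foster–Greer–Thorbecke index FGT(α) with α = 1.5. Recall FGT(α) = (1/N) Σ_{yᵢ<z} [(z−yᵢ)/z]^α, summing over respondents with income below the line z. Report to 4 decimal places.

0.2432

Poor units: $5, $8, $9, $17, $19, $23, $26, $27 (q = 8 of N = 11).
Relative gaps: (30−5)/30 = 0.8333; (30−8)/30 = 0.7333; (30−9)/30 = 0.7000; (30−17)/30 = 0.4333; (30−19)/30 = 0.3667; (30−23)/30 = 0.2333; (30−26)/30 = 0.1333; (30−27)/30 = 0.1000.
Raised to α = 1.5: 0.76073; 0.62799; 0.58566; 0.28525; 0.22203; 0.11271; 0.04869; 0.03162.
Sum = 2.674679; FGT(1.5) = 2.674679 / 11 = 0.2432.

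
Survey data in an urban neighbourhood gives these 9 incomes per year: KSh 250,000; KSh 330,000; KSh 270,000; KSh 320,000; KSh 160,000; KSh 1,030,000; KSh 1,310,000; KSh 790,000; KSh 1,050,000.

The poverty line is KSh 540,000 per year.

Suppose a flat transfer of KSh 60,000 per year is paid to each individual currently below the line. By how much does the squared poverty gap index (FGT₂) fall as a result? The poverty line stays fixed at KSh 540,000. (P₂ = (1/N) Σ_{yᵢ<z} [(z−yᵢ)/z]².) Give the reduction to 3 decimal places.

Before: below the line — KSh 160,000, KSh 250,000, KSh 270,000, KSh 320,000, KSh 330,000; squared poverty gap index (FGT₂) = 0.15009.
After the KSh 60,000 transfer: below the line — KSh 220,000, KSh 310,000, KSh 330,000, KSh 380,000, KSh 390,000; squared poverty gap index (FGT₂) = 0.09431.
Reduction = 0.15009 − 0.09431 = 0.056.

0.056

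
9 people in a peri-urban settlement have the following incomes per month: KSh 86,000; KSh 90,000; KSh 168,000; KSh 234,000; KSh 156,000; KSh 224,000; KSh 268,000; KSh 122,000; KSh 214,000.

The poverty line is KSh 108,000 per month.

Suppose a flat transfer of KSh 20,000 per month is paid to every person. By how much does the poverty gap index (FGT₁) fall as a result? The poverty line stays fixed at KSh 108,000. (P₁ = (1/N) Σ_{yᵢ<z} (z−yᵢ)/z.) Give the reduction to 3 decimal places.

Before: below the line — KSh 86,000, KSh 90,000; poverty gap index (FGT₁) = 0.04115.
After the KSh 20,000 transfer: below the line — KSh 106,000; poverty gap index (FGT₁) = 0.00206.
Reduction = 0.04115 − 0.00206 = 0.039.

0.039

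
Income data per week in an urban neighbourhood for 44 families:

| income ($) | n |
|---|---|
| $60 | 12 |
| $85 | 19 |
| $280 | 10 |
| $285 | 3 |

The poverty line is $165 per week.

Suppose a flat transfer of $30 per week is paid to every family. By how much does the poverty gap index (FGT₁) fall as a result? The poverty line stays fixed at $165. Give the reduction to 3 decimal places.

Before: below the line — 12×$60, 19×$85; poverty gap index (FGT₁) = 0.38292.
After the $30 transfer: below the line — 12×$90, 19×$115; poverty gap index (FGT₁) = 0.25482.
Reduction = 0.38292 − 0.25482 = 0.128.

0.128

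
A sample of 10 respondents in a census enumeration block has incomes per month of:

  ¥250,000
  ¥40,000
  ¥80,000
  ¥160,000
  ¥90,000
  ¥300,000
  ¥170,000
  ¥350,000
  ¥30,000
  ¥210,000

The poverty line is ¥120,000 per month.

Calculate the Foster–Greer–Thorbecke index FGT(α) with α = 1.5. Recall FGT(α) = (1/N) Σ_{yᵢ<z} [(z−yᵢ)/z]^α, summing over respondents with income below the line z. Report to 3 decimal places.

Incomes under z: ¥30,000, ¥40,000, ¥80,000, ¥90,000 (q = 4 of N = 10).
Relative gaps: (120000−30000)/120000 = 0.7500; (120000−40000)/120000 = 0.6667; (120000−80000)/120000 = 0.3333; (120000−90000)/120000 = 0.2500.
Raised to α = 1.5: 0.64952; 0.54433; 0.19245; 0.12500.
Sum = 1.511300; FGT(1.5) = 1.511300 / 10 = 0.151.

0.151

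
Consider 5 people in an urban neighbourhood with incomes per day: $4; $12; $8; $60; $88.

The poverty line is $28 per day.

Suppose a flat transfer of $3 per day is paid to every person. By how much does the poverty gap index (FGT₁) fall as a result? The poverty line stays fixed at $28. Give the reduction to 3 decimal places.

Before: below the line — $4, $8, $12; poverty gap index (FGT₁) = 0.42857.
After the $3 transfer: below the line — $7, $11, $15; poverty gap index (FGT₁) = 0.36429.
Reduction = 0.42857 − 0.36429 = 0.064.

0.064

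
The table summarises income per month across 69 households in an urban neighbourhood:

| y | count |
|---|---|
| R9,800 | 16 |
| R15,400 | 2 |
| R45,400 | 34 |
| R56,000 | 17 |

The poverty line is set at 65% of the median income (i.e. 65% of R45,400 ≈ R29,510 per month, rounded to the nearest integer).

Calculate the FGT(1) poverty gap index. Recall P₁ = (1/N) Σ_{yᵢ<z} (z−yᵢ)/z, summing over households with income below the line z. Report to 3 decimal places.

Poor units: 16×R9,800, 2×R15,400 (q = 18 of N = 69).
Gap ratios (z−y)/z: (29510−9800)/29510 = 0.6679 (×16); (29510−15400)/29510 = 0.4781 (×2).
Sum of shortfalls = 11.642833; P₁ averages over all N: 11.642833 / 69 = 0.169.

0.169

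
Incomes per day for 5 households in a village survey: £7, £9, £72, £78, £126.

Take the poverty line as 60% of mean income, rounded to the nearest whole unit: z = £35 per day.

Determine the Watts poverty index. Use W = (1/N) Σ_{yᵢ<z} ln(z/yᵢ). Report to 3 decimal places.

0.594

Below z: £7, £9 (q = 2 of N = 5).
ln(z/y) terms: ln(35/7) = 1.6094; ln(35/9) = 1.3581.
W = 2.967561 / 5 = 0.594.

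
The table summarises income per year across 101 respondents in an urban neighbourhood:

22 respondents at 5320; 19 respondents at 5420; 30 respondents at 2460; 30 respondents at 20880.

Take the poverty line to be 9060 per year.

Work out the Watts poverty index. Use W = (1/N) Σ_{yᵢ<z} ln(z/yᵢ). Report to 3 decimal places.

Incomes under z: 30×2460, 22×5320, 19×5420 (q = 71 of N = 101).
Log shortfalls: ln(9060/2460) = 1.3037 (×30); ln(9060/5320) = 0.5324 (×22); ln(9060/5420) = 0.5138 (×19).
W = 60.585634 / 101 = 0.600.

0.600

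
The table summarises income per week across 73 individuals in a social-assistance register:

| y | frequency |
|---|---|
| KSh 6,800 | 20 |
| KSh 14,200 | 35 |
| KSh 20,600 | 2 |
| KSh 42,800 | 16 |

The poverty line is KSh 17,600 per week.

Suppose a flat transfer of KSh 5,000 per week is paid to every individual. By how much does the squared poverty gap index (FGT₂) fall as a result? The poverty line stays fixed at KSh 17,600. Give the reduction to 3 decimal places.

0.091

Before: below the line — 20×KSh 6,800, 35×KSh 14,200; squared poverty gap index (FGT₂) = 0.12106.
After the KSh 5,000 transfer: below the line — 20×KSh 11,800; squared poverty gap index (FGT₂) = 0.02975.
Reduction = 0.12106 − 0.02975 = 0.091.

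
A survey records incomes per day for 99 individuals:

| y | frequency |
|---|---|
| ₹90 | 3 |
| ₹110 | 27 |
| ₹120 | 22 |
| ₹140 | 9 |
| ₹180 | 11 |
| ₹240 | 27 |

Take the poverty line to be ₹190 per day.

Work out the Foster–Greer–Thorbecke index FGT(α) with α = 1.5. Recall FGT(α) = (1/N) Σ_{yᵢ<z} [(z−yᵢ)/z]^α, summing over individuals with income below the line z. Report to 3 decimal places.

0.149

Poor units: 3×₹90, 27×₹110, 22×₹120, 9×₹140, 11×₹180 (q = 72 of N = 99).
Relative gaps: (190−90)/190 = 0.5263 (×3); (190−110)/190 = 0.4211 (×27); (190−120)/190 = 0.3684 (×22); (190−140)/190 = 0.2632 (×9); (190−180)/190 = 0.0526 (×11).
Raised to α = 1.5: 0.38183 (×3); 0.27322 (×27); 0.22362 (×22); 0.13500 (×9); 0.01207 (×11).
Sum = 14.789797; FGT(1.5) = 14.789797 / 99 = 0.149.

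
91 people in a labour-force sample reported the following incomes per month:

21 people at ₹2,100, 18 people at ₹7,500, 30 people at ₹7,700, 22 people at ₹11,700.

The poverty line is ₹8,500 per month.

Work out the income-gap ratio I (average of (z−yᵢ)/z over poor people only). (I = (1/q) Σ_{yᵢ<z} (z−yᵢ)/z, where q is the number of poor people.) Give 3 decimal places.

0.301

Incomes under z: 21×₹2,100, 18×₹7,500, 30×₹7,700 (q = 69 of N = 91).
Shortfall ratios (z−y)/z: 0.7529 (×21), 0.1176 (×18), 0.0941 (×30); sum = 20.752941.
The income-gap ratio divides by q (the poor only): 20.752941 / 69 = 0.301.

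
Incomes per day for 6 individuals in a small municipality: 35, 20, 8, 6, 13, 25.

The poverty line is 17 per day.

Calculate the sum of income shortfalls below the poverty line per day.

24

Below z: 6, 8, 13 (q = 3 of N = 6).
Individual gaps: 17−6 = 11; 17−8 = 9; 17−13 = 4.
Aggregate gap = 24.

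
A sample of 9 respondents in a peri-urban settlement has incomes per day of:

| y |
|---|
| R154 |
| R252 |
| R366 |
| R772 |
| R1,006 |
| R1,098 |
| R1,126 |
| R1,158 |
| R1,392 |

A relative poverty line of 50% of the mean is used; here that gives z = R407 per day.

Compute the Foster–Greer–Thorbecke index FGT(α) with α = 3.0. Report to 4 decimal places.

Below the line: R154, R252, R366 (q = 3 of N = 9).
Shortfall ratios: (407−154)/407 = 0.6216; (407−252)/407 = 0.3808; (407−366)/407 = 0.1007.
Raised to α = 3.0: 0.24020; 0.05523; 0.00102.
Sum = 0.296460; FGT(3.0) = 0.296460 / 9 = 0.0329.

0.0329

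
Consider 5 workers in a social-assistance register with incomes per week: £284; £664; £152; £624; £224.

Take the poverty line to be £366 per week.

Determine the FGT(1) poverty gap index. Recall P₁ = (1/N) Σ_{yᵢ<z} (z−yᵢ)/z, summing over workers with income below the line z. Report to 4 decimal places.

0.2393

Below the line: £152, £224, £284 (q = 3 of N = 5).
Normalized shortfalls: (366−152)/366 = 0.5847; (366−224)/366 = 0.3880; (366−284)/366 = 0.2240.
Σ = 1.196721. Dividing by the full population N = 5 gives P₁ = 0.2393.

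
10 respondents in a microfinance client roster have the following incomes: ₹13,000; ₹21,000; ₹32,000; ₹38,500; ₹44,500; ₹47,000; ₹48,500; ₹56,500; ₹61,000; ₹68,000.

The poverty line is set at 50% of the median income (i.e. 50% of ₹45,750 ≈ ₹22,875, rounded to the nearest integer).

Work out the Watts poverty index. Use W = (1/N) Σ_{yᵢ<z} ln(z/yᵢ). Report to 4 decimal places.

0.0651

Below the line: ₹13,000, ₹21,000 (q = 2 of N = 10).
Log shortfalls: ln(22875/13000) = 0.5651; ln(22875/21000) = 0.0855.
W = 0.650617 / 10 = 0.0651.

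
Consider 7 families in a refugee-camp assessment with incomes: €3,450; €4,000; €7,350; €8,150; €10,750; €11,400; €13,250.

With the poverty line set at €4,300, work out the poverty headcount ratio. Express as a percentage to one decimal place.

28.6%

2 of the 7 families have income below €4,300.
H = 2/7 = 28.6%.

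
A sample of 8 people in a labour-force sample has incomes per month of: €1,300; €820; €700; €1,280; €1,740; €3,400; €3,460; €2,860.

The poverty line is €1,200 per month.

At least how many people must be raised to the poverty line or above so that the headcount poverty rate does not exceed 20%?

1

Currently q = 2 of N = 8 are below the line (H = 0.250).
A headcount ratio of at most 20% allows at most ⌊0.20 × 8⌋ = 1 poor people.
So at least 2 − 1 = 1 must be lifted.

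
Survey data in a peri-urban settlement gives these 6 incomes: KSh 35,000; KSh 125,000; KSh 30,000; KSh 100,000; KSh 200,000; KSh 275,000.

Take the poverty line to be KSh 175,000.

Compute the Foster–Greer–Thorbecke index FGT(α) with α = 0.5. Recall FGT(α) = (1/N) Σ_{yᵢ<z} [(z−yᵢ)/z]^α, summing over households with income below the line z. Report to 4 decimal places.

0.4990

Poor units: KSh 30,000, KSh 35,000, KSh 100,000, KSh 125,000 (q = 4 of N = 6).
Shortfall ratios: (175000−30000)/175000 = 0.8286; (175000−35000)/175000 = 0.8000; (175000−100000)/175000 = 0.4286; (175000−125000)/175000 = 0.2857.
Raised to α = 0.5: 0.91026; 0.89443; 0.65465; 0.53452.
Sum = 2.993862; FGT(0.5) = 2.993862 / 6 = 0.4990.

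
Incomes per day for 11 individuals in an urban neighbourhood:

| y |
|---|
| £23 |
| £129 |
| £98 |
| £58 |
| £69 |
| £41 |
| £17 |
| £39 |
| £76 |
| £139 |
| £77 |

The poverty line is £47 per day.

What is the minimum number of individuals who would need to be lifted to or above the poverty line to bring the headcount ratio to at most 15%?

3

Currently q = 4 of N = 11 are below the line (H = 0.364).
A headcount ratio of at most 15% allows at most ⌊0.15 × 11⌋ = 1 poor individuals.
So at least 4 − 1 = 3 must be lifted.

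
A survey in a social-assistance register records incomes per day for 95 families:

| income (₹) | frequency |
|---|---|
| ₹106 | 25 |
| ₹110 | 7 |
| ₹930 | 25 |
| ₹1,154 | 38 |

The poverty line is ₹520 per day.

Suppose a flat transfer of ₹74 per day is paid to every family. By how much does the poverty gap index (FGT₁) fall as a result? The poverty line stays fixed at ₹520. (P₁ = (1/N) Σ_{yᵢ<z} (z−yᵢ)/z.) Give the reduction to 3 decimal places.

Before: below the line — 25×₹106, 7×₹110; poverty gap index (FGT₁) = 0.26761.
After the ₹74 transfer: below the line — 25×₹180, 7×₹184; poverty gap index (FGT₁) = 0.21968.
Reduction = 0.26761 − 0.21968 = 0.048.

0.048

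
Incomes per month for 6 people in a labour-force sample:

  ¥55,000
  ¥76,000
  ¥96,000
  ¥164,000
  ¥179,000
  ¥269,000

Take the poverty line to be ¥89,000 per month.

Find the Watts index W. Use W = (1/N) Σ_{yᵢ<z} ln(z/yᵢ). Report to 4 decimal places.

0.1065

Poor units: ¥55,000, ¥76,000 (q = 2 of N = 6).
ln(z/y) terms: ln(89000/55000) = 0.4813; ln(89000/76000) = 0.1579.
W = 0.639206 / 6 = 0.1065.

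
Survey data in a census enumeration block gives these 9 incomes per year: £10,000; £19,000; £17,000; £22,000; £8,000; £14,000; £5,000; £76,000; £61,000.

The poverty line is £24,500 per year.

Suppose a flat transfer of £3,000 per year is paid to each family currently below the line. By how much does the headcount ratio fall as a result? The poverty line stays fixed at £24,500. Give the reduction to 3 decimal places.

Before: below the line — £5,000, £8,000, £10,000, £14,000, £17,000, £19,000, £22,000; headcount ratio = 0.77778.
After the £3,000 transfer: below the line — £8,000, £11,000, £13,000, £17,000, £20,000, £22,000; headcount ratio = 0.66667.
Reduction = 0.77778 − 0.66667 = 0.111.

0.111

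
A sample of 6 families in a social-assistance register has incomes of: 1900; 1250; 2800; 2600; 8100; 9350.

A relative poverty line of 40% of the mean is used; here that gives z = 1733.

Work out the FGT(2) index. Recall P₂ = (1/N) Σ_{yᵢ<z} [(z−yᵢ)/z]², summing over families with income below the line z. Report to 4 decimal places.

Below the line: 1250 (q = 1 of N = 6).
Gap ratios (z−y)/z: (1733−1250)/1733 = 0.2787.
Squared: 0.0777.
Sum = 0.077678; P₂ = 0.077678 / 6 = 0.0129.

0.0129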